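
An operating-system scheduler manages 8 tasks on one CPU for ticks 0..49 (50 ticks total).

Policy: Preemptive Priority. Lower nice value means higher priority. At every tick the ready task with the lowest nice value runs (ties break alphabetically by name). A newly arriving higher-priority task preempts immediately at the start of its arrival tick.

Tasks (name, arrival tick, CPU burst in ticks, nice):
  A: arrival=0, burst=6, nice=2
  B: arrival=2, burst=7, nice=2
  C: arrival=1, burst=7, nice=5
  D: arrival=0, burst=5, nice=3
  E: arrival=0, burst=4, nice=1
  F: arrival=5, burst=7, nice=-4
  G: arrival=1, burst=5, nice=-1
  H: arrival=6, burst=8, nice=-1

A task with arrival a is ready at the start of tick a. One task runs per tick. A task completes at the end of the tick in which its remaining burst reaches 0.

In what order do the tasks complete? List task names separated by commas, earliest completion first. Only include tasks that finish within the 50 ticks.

completion order = F, G, H, E, A, B, D, C

t=0: ready={A,D,E} → run E
t=1: ready={A,C,D,E,G} → run G
t=2: ready={A,B,C,D,E,G} → run G
t=3: ready={A,B,C,D,E,G} → run G
t=4: ready={A,B,C,D,E,G} → run G
t=5: ready={A,B,C,D,E,F,G} → run F
t=6: ready={A,B,C,D,E,F,G,H} → run F
t=7: ready={A,B,C,D,E,F,G,H} → run F
t=8: ready={A,B,C,D,E,F,G,H} → run F
t=9: ready={A,B,C,D,E,F,G,H} → run F
t=10: ready={A,B,C,D,E,F,G,H} → run F
t=11: ready={A,B,C,D,E,F,G,H} → run F
t=12: ready={A,B,C,D,E,G,H} → run G
t=13: ready={A,B,C,D,E,H} → run H
t=14: ready={A,B,C,D,E,H} → run H
t=15: ready={A,B,C,D,E,H} → run H
t=16: ready={A,B,C,D,E,H} → run H
t=17: ready={A,B,C,D,E,H} → run H
t=18: ready={A,B,C,D,E,H} → run H
t=19: ready={A,B,C,D,E,H} → run H
t=20: ready={A,B,C,D,E,H} → run H
t=21: ready={A,B,C,D,E} → run E
t=22: ready={A,B,C,D,E} → run E
t=23: ready={A,B,C,D,E} → run E
t=24: ready={A,B,C,D} → run A
t=25: ready={A,B,C,D} → run A
t=26: ready={A,B,C,D} → run A
t=27: ready={A,B,C,D} → run A
t=28: ready={A,B,C,D} → run A
t=29: ready={A,B,C,D} → run A
t=30: ready={B,C,D} → run B
t=31: ready={B,C,D} → run B
t=32: ready={B,C,D} → run B
t=33: ready={B,C,D} → run B
t=34: ready={B,C,D} → run B
t=35: ready={B,C,D} → run B
t=36: ready={B,C,D} → run B
t=37: ready={C,D} → run D
t=38: ready={C,D} → run D
t=39: ready={C,D} → run D
t=40: ready={C,D} → run D
t=41: ready={C,D} → run D
t=42: ready={C} → run C
t=43: ready={C} → run C
t=44: ready={C} → run C
t=45: ready={C} → run C
t=46: ready={C} → run C
t=47: ready={C} → run C
t=48: ready={C} → run C
t=49: (idle)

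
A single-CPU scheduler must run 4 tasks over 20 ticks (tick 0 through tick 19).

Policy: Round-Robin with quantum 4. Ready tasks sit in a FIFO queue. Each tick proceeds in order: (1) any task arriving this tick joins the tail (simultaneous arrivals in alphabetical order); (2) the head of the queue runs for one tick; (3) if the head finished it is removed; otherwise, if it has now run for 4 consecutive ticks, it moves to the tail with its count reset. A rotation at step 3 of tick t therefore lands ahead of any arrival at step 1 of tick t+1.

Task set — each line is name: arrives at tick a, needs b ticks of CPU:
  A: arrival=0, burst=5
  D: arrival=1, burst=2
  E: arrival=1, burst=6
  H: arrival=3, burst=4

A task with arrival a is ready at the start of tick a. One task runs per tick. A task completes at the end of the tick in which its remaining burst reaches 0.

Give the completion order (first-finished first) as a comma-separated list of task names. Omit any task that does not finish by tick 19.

t=0: queue=[A] q_used=0 → run A
t=1: queue=[A,D,E] q_used=1 → run A
t=2: queue=[A,D,E] q_used=2 → run A
t=3: queue=[A,D,E,H] q_used=3 → run A
t=4: queue=[D,E,H,A] q_used=0 → run D
t=5: queue=[D,E,H,A] q_used=1 → run D
t=6: queue=[E,H,A] q_used=0 → run E
t=7: queue=[E,H,A] q_used=1 → run E
t=8: queue=[E,H,A] q_used=2 → run E
t=9: queue=[E,H,A] q_used=3 → run E
t=10: queue=[H,A,E] q_used=0 → run H
t=11: queue=[H,A,E] q_used=1 → run H
t=12: queue=[H,A,E] q_used=2 → run H
t=13: queue=[H,A,E] q_used=3 → run H
t=14: queue=[A,E] q_used=0 → run A
t=15: queue=[E] q_used=0 → run E
t=16: queue=[E] q_used=1 → run E
t=17: (idle)
t=18: (idle)
t=19: (idle)

completion order = D, H, A, E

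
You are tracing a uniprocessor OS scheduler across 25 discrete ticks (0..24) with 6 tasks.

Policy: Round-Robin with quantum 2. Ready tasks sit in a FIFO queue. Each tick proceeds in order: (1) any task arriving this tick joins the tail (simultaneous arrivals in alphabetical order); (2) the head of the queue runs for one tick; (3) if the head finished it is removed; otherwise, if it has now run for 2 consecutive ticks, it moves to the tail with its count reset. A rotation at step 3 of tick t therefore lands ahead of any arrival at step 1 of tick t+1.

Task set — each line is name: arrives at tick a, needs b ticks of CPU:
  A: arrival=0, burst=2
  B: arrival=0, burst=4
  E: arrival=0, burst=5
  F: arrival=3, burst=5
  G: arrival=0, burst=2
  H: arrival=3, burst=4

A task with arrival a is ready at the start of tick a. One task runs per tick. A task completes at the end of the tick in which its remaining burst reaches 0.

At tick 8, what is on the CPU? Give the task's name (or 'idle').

running at tick 8 = F

t=0: queue=[A,B,E,G] q_used=0 → run A
t=1: queue=[A,B,E,G] q_used=1 → run A
t=2: queue=[B,E,G] q_used=0 → run B
t=3: queue=[B,E,G,F,H] q_used=1 → run B
t=4: queue=[E,G,F,H,B] q_used=0 → run E
t=5: queue=[E,G,F,H,B] q_used=1 → run E
t=6: queue=[G,F,H,B,E] q_used=0 → run G
t=7: queue=[G,F,H,B,E] q_used=1 → run G
t=8: queue=[F,H,B,E] q_used=0 → run F
t=9: queue=[F,H,B,E] q_used=1 → run F
t=10: queue=[H,B,E,F] q_used=0 → run H
t=11: queue=[H,B,E,F] q_used=1 → run H
t=12: queue=[B,E,F,H] q_used=0 → run B
t=13: queue=[B,E,F,H] q_used=1 → run B
t=14: queue=[E,F,H] q_used=0 → run E
t=15: queue=[E,F,H] q_used=1 → run E
t=16: queue=[F,H,E] q_used=0 → run F
t=17: queue=[F,H,E] q_used=1 → run F
t=18: queue=[H,E,F] q_used=0 → run H
t=19: queue=[H,E,F] q_used=1 → run H
t=20: queue=[E,F] q_used=0 → run E
t=21: queue=[F] q_used=0 → run F
t=22: (idle)
t=23: (idle)
t=24: (idle)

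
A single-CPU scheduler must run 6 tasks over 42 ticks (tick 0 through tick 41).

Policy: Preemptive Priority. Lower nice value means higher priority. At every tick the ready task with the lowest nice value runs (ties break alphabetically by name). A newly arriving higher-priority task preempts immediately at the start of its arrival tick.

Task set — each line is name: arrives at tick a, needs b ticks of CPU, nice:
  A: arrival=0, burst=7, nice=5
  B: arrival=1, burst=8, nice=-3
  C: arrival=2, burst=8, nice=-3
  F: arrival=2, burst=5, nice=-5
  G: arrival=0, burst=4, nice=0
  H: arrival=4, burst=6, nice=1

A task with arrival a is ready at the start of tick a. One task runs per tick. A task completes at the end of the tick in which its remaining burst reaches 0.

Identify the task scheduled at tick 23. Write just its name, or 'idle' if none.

running at tick 23 = G

t=0: ready={A,G} → run G
t=1: ready={A,B,G} → run B
t=2: ready={A,B,C,F,G} → run F
t=3: ready={A,B,C,F,G} → run F
t=4: ready={A,B,C,F,G,H} → run F
t=5: ready={A,B,C,F,G,H} → run F
t=6: ready={A,B,C,F,G,H} → run F
t=7: ready={A,B,C,G,H} → run B
t=8: ready={A,B,C,G,H} → run B
t=9: ready={A,B,C,G,H} → run B
t=10: ready={A,B,C,G,H} → run B
t=11: ready={A,B,C,G,H} → run B
t=12: ready={A,B,C,G,H} → run B
t=13: ready={A,B,C,G,H} → run B
t=14: ready={A,C,G,H} → run C
t=15: ready={A,C,G,H} → run C
t=16: ready={A,C,G,H} → run C
t=17: ready={A,C,G,H} → run C
t=18: ready={A,C,G,H} → run C
t=19: ready={A,C,G,H} → run C
t=20: ready={A,C,G,H} → run C
t=21: ready={A,C,G,H} → run C
t=22: ready={A,G,H} → run G
t=23: ready={A,G,H} → run G
t=24: ready={A,G,H} → run G
t=25: ready={A,H} → run H
t=26: ready={A,H} → run H
t=27: ready={A,H} → run H
t=28: ready={A,H} → run H
t=29: ready={A,H} → run H
t=30: ready={A,H} → run H
t=31: ready={A} → run A
t=32: ready={A} → run A
t=33: ready={A} → run A
t=34: ready={A} → run A
t=35: ready={A} → run A
t=36: ready={A} → run A
t=37: ready={A} → run A
t=38: (idle)
t=39: (idle)
t=40: (idle)
t=41: (idle)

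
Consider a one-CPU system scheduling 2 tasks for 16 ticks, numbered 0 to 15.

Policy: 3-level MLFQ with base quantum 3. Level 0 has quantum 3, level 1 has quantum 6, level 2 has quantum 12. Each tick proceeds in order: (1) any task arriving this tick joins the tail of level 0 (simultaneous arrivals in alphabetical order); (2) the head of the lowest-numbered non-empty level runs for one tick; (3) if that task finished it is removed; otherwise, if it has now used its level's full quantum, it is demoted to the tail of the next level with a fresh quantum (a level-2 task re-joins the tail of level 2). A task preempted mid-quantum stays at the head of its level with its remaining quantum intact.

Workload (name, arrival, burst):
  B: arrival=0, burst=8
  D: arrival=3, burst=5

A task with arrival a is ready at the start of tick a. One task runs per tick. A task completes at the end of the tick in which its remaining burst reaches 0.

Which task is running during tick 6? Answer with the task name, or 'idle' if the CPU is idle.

running at tick 6 = B

t=0: L0/L1/L2 = B/-/- → run B
t=1: L0/L1/L2 = B/-/- → run B
t=2: L0/L1/L2 = B/-/- → run B
t=3: L0/L1/L2 = D/B/- → run D
t=4: L0/L1/L2 = D/B/- → run D
t=5: L0/L1/L2 = D/B/- → run D
t=6: L0/L1/L2 = -/BD/- → run B
t=7: L0/L1/L2 = -/BD/- → run B
t=8: L0/L1/L2 = -/BD/- → run B
t=9: L0/L1/L2 = -/BD/- → run B
t=10: L0/L1/L2 = -/BD/- → run B
t=11: L0/L1/L2 = -/D/- → run D
t=12: L0/L1/L2 = -/D/- → run D
t=13: (idle)
t=14: (idle)
t=15: (idle)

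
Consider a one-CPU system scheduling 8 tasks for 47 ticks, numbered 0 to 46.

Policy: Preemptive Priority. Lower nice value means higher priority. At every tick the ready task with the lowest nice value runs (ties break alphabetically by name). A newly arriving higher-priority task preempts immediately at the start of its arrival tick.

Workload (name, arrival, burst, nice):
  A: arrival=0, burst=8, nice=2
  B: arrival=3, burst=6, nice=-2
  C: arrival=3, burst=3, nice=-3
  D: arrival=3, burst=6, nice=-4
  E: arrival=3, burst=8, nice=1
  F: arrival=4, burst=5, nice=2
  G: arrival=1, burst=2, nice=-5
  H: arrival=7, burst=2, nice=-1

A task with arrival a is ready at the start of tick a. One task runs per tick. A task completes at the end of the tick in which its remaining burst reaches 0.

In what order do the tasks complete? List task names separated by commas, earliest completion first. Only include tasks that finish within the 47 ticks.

t=0: ready={A} → run A
t=1: ready={A,G} → run G
t=2: ready={A,G} → run G
t=3: ready={A,B,C,D,E} → run D
t=4: ready={A,B,C,D,E,F} → run D
t=5: ready={A,B,C,D,E,F} → run D
t=6: ready={A,B,C,D,E,F} → run D
t=7: ready={A,B,C,D,E,F,H} → run D
t=8: ready={A,B,C,D,E,F,H} → run D
t=9: ready={A,B,C,E,F,H} → run C
t=10: ready={A,B,C,E,F,H} → run C
t=11: ready={A,B,C,E,F,H} → run C
t=12: ready={A,B,E,F,H} → run B
t=13: ready={A,B,E,F,H} → run B
t=14: ready={A,B,E,F,H} → run B
t=15: ready={A,B,E,F,H} → run B
t=16: ready={A,B,E,F,H} → run B
t=17: ready={A,B,E,F,H} → run B
t=18: ready={A,E,F,H} → run H
t=19: ready={A,E,F,H} → run H
t=20: ready={A,E,F} → run E
t=21: ready={A,E,F} → run E
t=22: ready={A,E,F} → run E
t=23: ready={A,E,F} → run E
t=24: ready={A,E,F} → run E
t=25: ready={A,E,F} → run E
t=26: ready={A,E,F} → run E
t=27: ready={A,E,F} → run E
t=28: ready={A,F} → run A
t=29: ready={A,F} → run A
t=30: ready={A,F} → run A
t=31: ready={A,F} → run A
t=32: ready={A,F} → run A
t=33: ready={A,F} → run A
t=34: ready={A,F} → run A
t=35: ready={F} → run F
t=36: ready={F} → run F
t=37: ready={F} → run F
t=38: ready={F} → run F
t=39: ready={F} → run F
t=40: (idle)
t=41: (idle)
t=42: (idle)
t=43: (idle)
t=44: (idle)
t=45: (idle)
t=46: (idle)

completion order = G, D, C, B, H, E, A, F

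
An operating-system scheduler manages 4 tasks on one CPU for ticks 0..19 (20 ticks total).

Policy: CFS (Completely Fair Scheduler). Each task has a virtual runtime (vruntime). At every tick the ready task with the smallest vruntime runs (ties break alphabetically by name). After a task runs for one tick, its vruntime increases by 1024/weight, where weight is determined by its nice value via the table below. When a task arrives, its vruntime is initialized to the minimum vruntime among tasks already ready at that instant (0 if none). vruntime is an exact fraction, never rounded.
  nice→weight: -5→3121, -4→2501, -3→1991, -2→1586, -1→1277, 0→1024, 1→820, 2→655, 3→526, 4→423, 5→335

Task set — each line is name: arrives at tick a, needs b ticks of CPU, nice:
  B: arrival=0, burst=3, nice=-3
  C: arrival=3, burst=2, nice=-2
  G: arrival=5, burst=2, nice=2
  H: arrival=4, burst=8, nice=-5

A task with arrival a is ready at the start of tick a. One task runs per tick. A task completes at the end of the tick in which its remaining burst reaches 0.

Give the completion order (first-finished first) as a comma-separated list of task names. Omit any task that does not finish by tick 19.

t=0: vr[B=0] → run B
t=1: vr[B=1024/1991] → run B
t=2: vr[B=2048/1991] → run B
t=3: vr[C=0] → run C
t=4: vr[C=512/793 H=512/793] → run C
t=5: vr[G=512/793 H=512/793] → run G
t=6: vr[G=1147392/519415 H=512/793] → run H
t=7: vr[G=1147392/519415 H=2409984/2474953] → run H
t=8: vr[G=1147392/519415 H=3222016/2474953] → run H
t=9: vr[G=1147392/519415 H=4034048/2474953] → run H
t=10: vr[G=1147392/519415 H=4846080/2474953] → run H
t=11: vr[G=1147392/519415 H=5658112/2474953] → run G
t=12: vr[H=5658112/2474953] → run H
t=13: vr[H=6470144/2474953] → run H
t=14: vr[H=7282176/2474953] → run H
t=15: (idle)
t=16: (idle)
t=17: (idle)
t=18: (idle)
t=19: (idle)

completion order = B, C, G, H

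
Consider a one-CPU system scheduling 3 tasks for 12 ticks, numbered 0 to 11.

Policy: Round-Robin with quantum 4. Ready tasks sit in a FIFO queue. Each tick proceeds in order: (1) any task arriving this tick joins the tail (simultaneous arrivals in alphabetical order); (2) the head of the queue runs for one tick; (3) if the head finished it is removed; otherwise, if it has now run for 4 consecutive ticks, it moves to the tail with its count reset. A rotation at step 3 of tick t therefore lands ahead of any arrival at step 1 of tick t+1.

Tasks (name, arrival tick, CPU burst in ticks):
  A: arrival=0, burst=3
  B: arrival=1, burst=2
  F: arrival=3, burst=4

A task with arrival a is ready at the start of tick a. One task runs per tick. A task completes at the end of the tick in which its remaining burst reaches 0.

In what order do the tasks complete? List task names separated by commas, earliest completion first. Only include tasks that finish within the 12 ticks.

completion order = A, B, F

t=0: queue=[A] q_used=0 → run A
t=1: queue=[A,B] q_used=1 → run A
t=2: queue=[A,B] q_used=2 → run A
t=3: queue=[B,F] q_used=0 → run B
t=4: queue=[B,F] q_used=1 → run B
t=5: queue=[F] q_used=0 → run F
t=6: queue=[F] q_used=1 → run F
t=7: queue=[F] q_used=2 → run F
t=8: queue=[F] q_used=3 → run F
t=9: (idle)
t=10: (idle)
t=11: (idle)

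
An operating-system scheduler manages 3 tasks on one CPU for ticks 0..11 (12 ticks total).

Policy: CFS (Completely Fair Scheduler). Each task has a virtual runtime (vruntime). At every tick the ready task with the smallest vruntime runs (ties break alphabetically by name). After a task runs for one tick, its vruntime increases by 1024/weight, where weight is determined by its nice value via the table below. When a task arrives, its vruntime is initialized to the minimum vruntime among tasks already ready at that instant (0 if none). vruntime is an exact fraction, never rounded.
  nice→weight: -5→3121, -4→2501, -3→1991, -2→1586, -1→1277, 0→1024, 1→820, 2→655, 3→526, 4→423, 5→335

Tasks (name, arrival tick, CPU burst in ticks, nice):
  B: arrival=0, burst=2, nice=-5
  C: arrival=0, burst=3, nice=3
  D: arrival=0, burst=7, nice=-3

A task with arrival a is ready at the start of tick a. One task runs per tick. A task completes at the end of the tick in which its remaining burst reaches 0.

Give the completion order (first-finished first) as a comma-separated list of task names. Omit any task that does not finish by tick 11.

completion order = B, D, C

t=0: vr[B=0 C=0 D=0] → run B
t=1: vr[B=1024/3121 C=0 D=0] → run C
t=2: vr[B=1024/3121 C=512/263 D=0] → run D
t=3: vr[B=1024/3121 C=512/263 D=1024/1991] → run B
t=4: vr[C=512/263 D=1024/1991] → run D
t=5: vr[C=512/263 D=2048/1991] → run D
t=6: vr[C=512/263 D=3072/1991] → run D
t=7: vr[C=512/263 D=4096/1991] → run C
t=8: vr[C=1024/263 D=4096/1991] → run D
t=9: vr[C=1024/263 D=5120/1991] → run D
t=10: vr[C=1024/263 D=6144/1991] → run D
t=11: vr[C=1024/263] → run C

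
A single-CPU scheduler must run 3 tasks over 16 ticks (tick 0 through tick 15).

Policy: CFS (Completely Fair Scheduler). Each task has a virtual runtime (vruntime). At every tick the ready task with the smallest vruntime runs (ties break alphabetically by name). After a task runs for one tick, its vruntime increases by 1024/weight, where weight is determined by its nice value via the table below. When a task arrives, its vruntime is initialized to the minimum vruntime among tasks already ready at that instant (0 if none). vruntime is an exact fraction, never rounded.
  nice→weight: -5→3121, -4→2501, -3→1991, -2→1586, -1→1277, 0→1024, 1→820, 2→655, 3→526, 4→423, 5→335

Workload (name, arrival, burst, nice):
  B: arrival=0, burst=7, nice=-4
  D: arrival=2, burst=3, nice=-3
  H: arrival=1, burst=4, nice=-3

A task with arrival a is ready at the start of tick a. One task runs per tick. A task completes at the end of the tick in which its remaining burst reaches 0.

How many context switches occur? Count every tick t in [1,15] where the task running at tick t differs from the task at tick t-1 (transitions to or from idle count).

t=0: vr[B=0] → run B
t=1: vr[B=1024/2501 H=1024/2501] → run B
t=2: vr[B=2048/2501 D=1024/2501 H=1024/2501] → run D
t=3: vr[B=2048/2501 D=4599808/4979491 H=1024/2501] → run H
t=4: vr[B=2048/2501 D=4599808/4979491 H=4599808/4979491] → run B
t=5: vr[B=3072/2501 D=4599808/4979491 H=4599808/4979491] → run D
t=6: vr[B=3072/2501 D=7160832/4979491 H=4599808/4979491] → run H
t=7: vr[B=3072/2501 D=7160832/4979491 H=7160832/4979491] → run B
t=8: vr[B=4096/2501 D=7160832/4979491 H=7160832/4979491] → run D
t=9: vr[B=4096/2501 H=7160832/4979491] → run H
t=10: vr[B=4096/2501 H=9721856/4979491] → run B
t=11: vr[B=5120/2501 H=9721856/4979491] → run H
t=12: vr[B=5120/2501] → run B
t=13: vr[B=6144/2501] → run B
t=14: (idle)
t=15: (idle)

context switches = 12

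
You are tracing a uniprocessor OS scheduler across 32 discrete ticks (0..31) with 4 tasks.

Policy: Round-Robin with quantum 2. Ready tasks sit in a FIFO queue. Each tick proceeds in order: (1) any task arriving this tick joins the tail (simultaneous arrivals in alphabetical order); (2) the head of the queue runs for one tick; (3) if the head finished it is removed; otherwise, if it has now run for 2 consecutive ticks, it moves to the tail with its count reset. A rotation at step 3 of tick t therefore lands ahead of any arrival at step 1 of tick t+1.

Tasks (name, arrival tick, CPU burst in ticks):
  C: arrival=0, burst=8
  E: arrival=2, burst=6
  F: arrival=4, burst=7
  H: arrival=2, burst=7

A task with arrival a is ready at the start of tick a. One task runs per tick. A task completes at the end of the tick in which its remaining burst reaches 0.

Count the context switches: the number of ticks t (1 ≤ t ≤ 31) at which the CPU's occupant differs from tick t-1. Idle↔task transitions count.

context switches = 14

t=0: queue=[C] q_used=0 → run C
t=1: queue=[C] q_used=1 → run C
t=2: queue=[C,E,H] q_used=0 → run C
t=3: queue=[C,E,H] q_used=1 → run C
t=4: queue=[E,H,C,F] q_used=0 → run E
t=5: queue=[E,H,C,F] q_used=1 → run E
t=6: queue=[H,C,F,E] q_used=0 → run H
t=7: queue=[H,C,F,E] q_used=1 → run H
t=8: queue=[C,F,E,H] q_used=0 → run C
t=9: queue=[C,F,E,H] q_used=1 → run C
t=10: queue=[F,E,H,C] q_used=0 → run F
t=11: queue=[F,E,H,C] q_used=1 → run F
t=12: queue=[E,H,C,F] q_used=0 → run E
t=13: queue=[E,H,C,F] q_used=1 → run E
t=14: queue=[H,C,F,E] q_used=0 → run H
t=15: queue=[H,C,F,E] q_used=1 → run H
t=16: queue=[C,F,E,H] q_used=0 → run C
t=17: queue=[C,F,E,H] q_used=1 → run C
t=18: queue=[F,E,H] q_used=0 → run F
t=19: queue=[F,E,H] q_used=1 → run F
t=20: queue=[E,H,F] q_used=0 → run E
t=21: queue=[E,H,F] q_used=1 → run E
t=22: queue=[H,F] q_used=0 → run H
t=23: queue=[H,F] q_used=1 → run H
t=24: queue=[F,H] q_used=0 → run F
t=25: queue=[F,H] q_used=1 → run F
t=26: queue=[H,F] q_used=0 → run H
t=27: queue=[F] q_used=0 → run F
t=28: (idle)
t=29: (idle)
t=30: (idle)
t=31: (idle)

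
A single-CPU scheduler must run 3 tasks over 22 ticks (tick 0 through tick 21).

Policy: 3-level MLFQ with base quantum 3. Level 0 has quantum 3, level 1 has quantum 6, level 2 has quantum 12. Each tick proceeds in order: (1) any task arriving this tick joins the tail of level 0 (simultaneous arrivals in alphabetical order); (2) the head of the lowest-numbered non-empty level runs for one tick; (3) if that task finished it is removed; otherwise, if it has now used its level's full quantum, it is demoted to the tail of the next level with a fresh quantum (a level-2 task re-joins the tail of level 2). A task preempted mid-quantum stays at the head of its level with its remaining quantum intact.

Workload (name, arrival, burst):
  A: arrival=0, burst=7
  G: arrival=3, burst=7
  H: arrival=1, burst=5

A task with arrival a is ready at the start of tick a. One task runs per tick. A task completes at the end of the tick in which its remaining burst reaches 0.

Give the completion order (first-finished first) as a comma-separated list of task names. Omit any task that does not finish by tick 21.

completion order = A, H, G

t=0: L0/L1/L2 = A/-/- → run A
t=1: L0/L1/L2 = AH/-/- → run A
t=2: L0/L1/L2 = AH/-/- → run A
t=3: L0/L1/L2 = HG/A/- → run H
t=4: L0/L1/L2 = HG/A/- → run H
t=5: L0/L1/L2 = HG/A/- → run H
t=6: L0/L1/L2 = G/AH/- → run G
t=7: L0/L1/L2 = G/AH/- → run G
t=8: L0/L1/L2 = G/AH/- → run G
t=9: L0/L1/L2 = -/AHG/- → run A
t=10: L0/L1/L2 = -/AHG/- → run A
t=11: L0/L1/L2 = -/AHG/- → run A
t=12: L0/L1/L2 = -/AHG/- → run A
t=13: L0/L1/L2 = -/HG/- → run H
t=14: L0/L1/L2 = -/HG/- → run H
t=15: L0/L1/L2 = -/G/- → run G
t=16: L0/L1/L2 = -/G/- → run G
t=17: L0/L1/L2 = -/G/- → run G
t=18: L0/L1/L2 = -/G/- → run G
t=19: (idle)
t=20: (idle)
t=21: (idle)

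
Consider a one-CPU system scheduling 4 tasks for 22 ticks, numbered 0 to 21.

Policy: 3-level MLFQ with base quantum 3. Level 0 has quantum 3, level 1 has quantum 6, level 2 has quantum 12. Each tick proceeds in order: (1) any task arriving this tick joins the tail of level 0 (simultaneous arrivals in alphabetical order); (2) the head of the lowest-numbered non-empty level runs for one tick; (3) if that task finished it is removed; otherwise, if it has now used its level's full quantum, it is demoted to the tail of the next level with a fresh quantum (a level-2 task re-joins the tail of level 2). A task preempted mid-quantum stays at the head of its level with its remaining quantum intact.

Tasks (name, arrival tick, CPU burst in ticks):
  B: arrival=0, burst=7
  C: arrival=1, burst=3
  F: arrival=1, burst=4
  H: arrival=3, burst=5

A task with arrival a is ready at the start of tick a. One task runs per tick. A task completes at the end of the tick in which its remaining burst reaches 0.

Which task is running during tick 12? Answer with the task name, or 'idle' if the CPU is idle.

t=0: L0/L1/L2 = B/-/- → run B
t=1: L0/L1/L2 = BCF/-/- → run B
t=2: L0/L1/L2 = BCF/-/- → run B
t=3: L0/L1/L2 = CFH/B/- → run C
t=4: L0/L1/L2 = CFH/B/- → run C
t=5: L0/L1/L2 = CFH/B/- → run C
t=6: L0/L1/L2 = FH/B/- → run F
t=7: L0/L1/L2 = FH/B/- → run F
t=8: L0/L1/L2 = FH/B/- → run F
t=9: L0/L1/L2 = H/BF/- → run H
t=10: L0/L1/L2 = H/BF/- → run H
t=11: L0/L1/L2 = H/BF/- → run H
t=12: L0/L1/L2 = -/BFH/- → run B
t=13: L0/L1/L2 = -/BFH/- → run B
t=14: L0/L1/L2 = -/BFH/- → run B
t=15: L0/L1/L2 = -/BFH/- → run B
t=16: L0/L1/L2 = -/FH/- → run F
t=17: L0/L1/L2 = -/H/- → run H
t=18: L0/L1/L2 = -/H/- → run H
t=19: (idle)
t=20: (idle)
t=21: (idle)

running at tick 12 = B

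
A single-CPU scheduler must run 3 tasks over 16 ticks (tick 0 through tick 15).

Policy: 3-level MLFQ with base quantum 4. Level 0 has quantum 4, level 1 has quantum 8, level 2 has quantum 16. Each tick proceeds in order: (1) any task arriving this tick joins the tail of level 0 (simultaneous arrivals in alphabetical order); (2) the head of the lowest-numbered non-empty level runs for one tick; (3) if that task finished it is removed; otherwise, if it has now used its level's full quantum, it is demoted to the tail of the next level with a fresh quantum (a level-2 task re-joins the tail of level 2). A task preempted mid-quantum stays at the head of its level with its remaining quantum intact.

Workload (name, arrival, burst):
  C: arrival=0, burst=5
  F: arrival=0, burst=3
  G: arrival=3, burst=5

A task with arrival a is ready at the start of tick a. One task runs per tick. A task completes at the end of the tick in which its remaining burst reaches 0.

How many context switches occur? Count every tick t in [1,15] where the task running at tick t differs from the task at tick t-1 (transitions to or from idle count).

context switches = 5

t=0: L0/L1/L2 = CF/-/- → run C
t=1: L0/L1/L2 = CF/-/- → run C
t=2: L0/L1/L2 = CF/-/- → run C
t=3: L0/L1/L2 = CFG/-/- → run C
t=4: L0/L1/L2 = FG/C/- → run F
t=5: L0/L1/L2 = FG/C/- → run F
t=6: L0/L1/L2 = FG/C/- → run F
t=7: L0/L1/L2 = G/C/- → run G
t=8: L0/L1/L2 = G/C/- → run G
t=9: L0/L1/L2 = G/C/- → run G
t=10: L0/L1/L2 = G/C/- → run G
t=11: L0/L1/L2 = -/CG/- → run C
t=12: L0/L1/L2 = -/G/- → run G
t=13: (idle)
t=14: (idle)
t=15: (idle)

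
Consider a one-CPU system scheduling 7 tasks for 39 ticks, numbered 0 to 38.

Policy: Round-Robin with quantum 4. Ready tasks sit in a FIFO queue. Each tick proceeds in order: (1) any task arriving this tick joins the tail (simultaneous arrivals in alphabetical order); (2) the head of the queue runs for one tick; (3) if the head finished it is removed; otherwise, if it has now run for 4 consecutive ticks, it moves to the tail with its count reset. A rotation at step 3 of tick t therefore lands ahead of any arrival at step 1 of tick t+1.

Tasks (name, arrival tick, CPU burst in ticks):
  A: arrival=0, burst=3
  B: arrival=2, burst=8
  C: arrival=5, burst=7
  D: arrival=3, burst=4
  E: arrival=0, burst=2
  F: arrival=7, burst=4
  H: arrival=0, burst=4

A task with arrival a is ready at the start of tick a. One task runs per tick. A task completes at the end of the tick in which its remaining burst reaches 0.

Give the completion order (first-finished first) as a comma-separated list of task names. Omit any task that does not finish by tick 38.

completion order = A, E, H, D, F, B, C

t=0: queue=[A,E,H] q_used=0 → run A
t=1: queue=[A,E,H] q_used=1 → run A
t=2: queue=[A,E,H,B] q_used=2 → run A
t=3: queue=[E,H,B,D] q_used=0 → run E
t=4: queue=[E,H,B,D] q_used=1 → run E
t=5: queue=[H,B,D,C] q_used=0 → run H
t=6: queue=[H,B,D,C] q_used=1 → run H
t=7: queue=[H,B,D,C,F] q_used=2 → run H
t=8: queue=[H,B,D,C,F] q_used=3 → run H
t=9: queue=[B,D,C,F] q_used=0 → run B
t=10: queue=[B,D,C,F] q_used=1 → run B
t=11: queue=[B,D,C,F] q_used=2 → run B
t=12: queue=[B,D,C,F] q_used=3 → run B
t=13: queue=[D,C,F,B] q_used=0 → run D
t=14: queue=[D,C,F,B] q_used=1 → run D
t=15: queue=[D,C,F,B] q_used=2 → run D
t=16: queue=[D,C,F,B] q_used=3 → run D
t=17: queue=[C,F,B] q_used=0 → run C
t=18: queue=[C,F,B] q_used=1 → run C
t=19: queue=[C,F,B] q_used=2 → run C
t=20: queue=[C,F,B] q_used=3 → run C
t=21: queue=[F,B,C] q_used=0 → run F
t=22: queue=[F,B,C] q_used=1 → run F
t=23: queue=[F,B,C] q_used=2 → run F
t=24: queue=[F,B,C] q_used=3 → run F
t=25: queue=[B,C] q_used=0 → run B
t=26: queue=[B,C] q_used=1 → run B
t=27: queue=[B,C] q_used=2 → run B
t=28: queue=[B,C] q_used=3 → run B
t=29: queue=[C] q_used=0 → run C
t=30: queue=[C] q_used=1 → run C
t=31: queue=[C] q_used=2 → run C
t=32: (idle)
t=33: (idle)
t=34: (idle)
t=35: (idle)
t=36: (idle)
t=37: (idle)
t=38: (idle)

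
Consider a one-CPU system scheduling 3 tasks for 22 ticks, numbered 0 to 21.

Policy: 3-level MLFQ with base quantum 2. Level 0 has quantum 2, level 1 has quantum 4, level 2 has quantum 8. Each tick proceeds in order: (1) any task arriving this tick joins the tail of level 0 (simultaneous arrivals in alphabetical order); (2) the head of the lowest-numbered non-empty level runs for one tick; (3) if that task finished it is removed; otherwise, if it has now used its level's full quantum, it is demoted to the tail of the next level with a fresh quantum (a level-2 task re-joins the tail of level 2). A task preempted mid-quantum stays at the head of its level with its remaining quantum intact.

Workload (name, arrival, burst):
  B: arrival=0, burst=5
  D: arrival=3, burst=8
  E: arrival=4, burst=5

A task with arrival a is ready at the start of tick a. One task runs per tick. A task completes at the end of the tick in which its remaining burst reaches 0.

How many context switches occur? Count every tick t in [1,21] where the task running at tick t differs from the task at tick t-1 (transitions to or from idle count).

context switches = 7

t=0: L0/L1/L2 = B/-/- → run B
t=1: L0/L1/L2 = B/-/- → run B
t=2: L0/L1/L2 = -/B/- → run B
t=3: L0/L1/L2 = D/B/- → run D
t=4: L0/L1/L2 = DE/B/- → run D
t=5: L0/L1/L2 = E/BD/- → run E
t=6: L0/L1/L2 = E/BD/- → run E
t=7: L0/L1/L2 = -/BDE/- → run B
t=8: L0/L1/L2 = -/BDE/- → run B
t=9: L0/L1/L2 = -/DE/- → run D
t=10: L0/L1/L2 = -/DE/- → run D
t=11: L0/L1/L2 = -/DE/- → run D
t=12: L0/L1/L2 = -/DE/- → run D
t=13: L0/L1/L2 = -/E/D → run E
t=14: L0/L1/L2 = -/E/D → run E
t=15: L0/L1/L2 = -/E/D → run E
t=16: L0/L1/L2 = -/-/D → run D
t=17: L0/L1/L2 = -/-/D → run D
t=18: (idle)
t=19: (idle)
t=20: (idle)
t=21: (idle)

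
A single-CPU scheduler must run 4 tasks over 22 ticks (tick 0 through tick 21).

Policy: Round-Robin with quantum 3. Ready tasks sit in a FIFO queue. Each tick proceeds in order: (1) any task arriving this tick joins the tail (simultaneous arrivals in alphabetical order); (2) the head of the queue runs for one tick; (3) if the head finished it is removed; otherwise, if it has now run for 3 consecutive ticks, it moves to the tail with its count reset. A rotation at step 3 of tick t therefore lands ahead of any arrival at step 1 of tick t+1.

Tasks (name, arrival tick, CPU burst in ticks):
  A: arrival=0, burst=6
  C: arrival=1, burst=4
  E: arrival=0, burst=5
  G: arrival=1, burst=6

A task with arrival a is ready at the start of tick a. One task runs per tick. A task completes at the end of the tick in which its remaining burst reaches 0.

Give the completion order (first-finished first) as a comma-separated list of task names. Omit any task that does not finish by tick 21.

completion order = A, E, C, G

t=0: queue=[A,E] q_used=0 → run A
t=1: queue=[A,E,C,G] q_used=1 → run A
t=2: queue=[A,E,C,G] q_used=2 → run A
t=3: queue=[E,C,G,A] q_used=0 → run E
t=4: queue=[E,C,G,A] q_used=1 → run E
t=5: queue=[E,C,G,A] q_used=2 → run E
t=6: queue=[C,G,A,E] q_used=0 → run C
t=7: queue=[C,G,A,E] q_used=1 → run C
t=8: queue=[C,G,A,E] q_used=2 → run C
t=9: queue=[G,A,E,C] q_used=0 → run G
t=10: queue=[G,A,E,C] q_used=1 → run G
t=11: queue=[G,A,E,C] q_used=2 → run G
t=12: queue=[A,E,C,G] q_used=0 → run A
t=13: queue=[A,E,C,G] q_used=1 → run A
t=14: queue=[A,E,C,G] q_used=2 → run A
t=15: queue=[E,C,G] q_used=0 → run E
t=16: queue=[E,C,G] q_used=1 → run E
t=17: queue=[C,G] q_used=0 → run C
t=18: queue=[G] q_used=0 → run G
t=19: queue=[G] q_used=1 → run G
t=20: queue=[G] q_used=2 → run G
t=21: (idle)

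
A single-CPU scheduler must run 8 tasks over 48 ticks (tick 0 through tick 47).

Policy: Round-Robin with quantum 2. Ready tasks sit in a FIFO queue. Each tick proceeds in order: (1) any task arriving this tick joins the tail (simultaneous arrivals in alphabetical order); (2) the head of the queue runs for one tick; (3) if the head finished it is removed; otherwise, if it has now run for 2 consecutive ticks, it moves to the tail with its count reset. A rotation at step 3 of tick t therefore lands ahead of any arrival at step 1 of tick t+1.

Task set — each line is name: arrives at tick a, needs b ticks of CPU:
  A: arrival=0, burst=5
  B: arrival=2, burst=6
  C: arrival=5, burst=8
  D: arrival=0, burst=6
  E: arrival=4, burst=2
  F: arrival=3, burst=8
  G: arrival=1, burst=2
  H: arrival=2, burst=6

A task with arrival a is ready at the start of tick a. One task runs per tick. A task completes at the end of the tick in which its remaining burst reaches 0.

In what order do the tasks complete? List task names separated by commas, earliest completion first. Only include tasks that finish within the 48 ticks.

completion order = G, E, A, D, B, H, F, C

t=0: queue=[A,D] q_used=0 → run A
t=1: queue=[A,D,G] q_used=1 → run A
t=2: queue=[D,G,A,B,H] q_used=0 → run D
t=3: queue=[D,G,A,B,H,F] q_used=1 → run D
t=4: queue=[G,A,B,H,F,D,E] q_used=0 → run G
t=5: queue=[G,A,B,H,F,D,E,C] q_used=1 → run G
t=6: queue=[A,B,H,F,D,E,C] q_used=0 → run A
t=7: queue=[A,B,H,F,D,E,C] q_used=1 → run A
t=8: queue=[B,H,F,D,E,C,A] q_used=0 → run B
t=9: queue=[B,H,F,D,E,C,A] q_used=1 → run B
t=10: queue=[H,F,D,E,C,A,B] q_used=0 → run H
t=11: queue=[H,F,D,E,C,A,B] q_used=1 → run H
t=12: queue=[F,D,E,C,A,B,H] q_used=0 → run F
t=13: queue=[F,D,E,C,A,B,H] q_used=1 → run F
t=14: queue=[D,E,C,A,B,H,F] q_used=0 → run D
t=15: queue=[D,E,C,A,B,H,F] q_used=1 → run D
t=16: queue=[E,C,A,B,H,F,D] q_used=0 → run E
t=17: queue=[E,C,A,B,H,F,D] q_used=1 → run E
t=18: queue=[C,A,B,H,F,D] q_used=0 → run C
t=19: queue=[C,A,B,H,F,D] q_used=1 → run C
t=20: queue=[A,B,H,F,D,C] q_used=0 → run A
t=21: queue=[B,H,F,D,C] q_used=0 → run B
t=22: queue=[B,H,F,D,C] q_used=1 → run B
t=23: queue=[H,F,D,C,B] q_used=0 → run H
t=24: queue=[H,F,D,C,B] q_used=1 → run H
t=25: queue=[F,D,C,B,H] q_used=0 → run F
t=26: queue=[F,D,C,B,H] q_used=1 → run F
t=27: queue=[D,C,B,H,F] q_used=0 → run D
t=28: queue=[D,C,B,H,F] q_used=1 → run D
t=29: queue=[C,B,H,F] q_used=0 → run C
t=30: queue=[C,B,H,F] q_used=1 → run C
t=31: queue=[B,H,F,C] q_used=0 → run B
t=32: queue=[B,H,F,C] q_used=1 → run B
t=33: queue=[H,F,C] q_used=0 → run H
t=34: queue=[H,F,C] q_used=1 → run H
t=35: queue=[F,C] q_used=0 → run F
t=36: queue=[F,C] q_used=1 → run F
t=37: queue=[C,F] q_used=0 → run C
t=38: queue=[C,F] q_used=1 → run C
t=39: queue=[F,C] q_used=0 → run F
t=40: queue=[F,C] q_used=1 → run F
t=41: queue=[C] q_used=0 → run C
t=42: queue=[C] q_used=1 → run C
t=43: (idle)
t=44: (idle)
t=45: (idle)
t=46: (idle)
t=47: (idle)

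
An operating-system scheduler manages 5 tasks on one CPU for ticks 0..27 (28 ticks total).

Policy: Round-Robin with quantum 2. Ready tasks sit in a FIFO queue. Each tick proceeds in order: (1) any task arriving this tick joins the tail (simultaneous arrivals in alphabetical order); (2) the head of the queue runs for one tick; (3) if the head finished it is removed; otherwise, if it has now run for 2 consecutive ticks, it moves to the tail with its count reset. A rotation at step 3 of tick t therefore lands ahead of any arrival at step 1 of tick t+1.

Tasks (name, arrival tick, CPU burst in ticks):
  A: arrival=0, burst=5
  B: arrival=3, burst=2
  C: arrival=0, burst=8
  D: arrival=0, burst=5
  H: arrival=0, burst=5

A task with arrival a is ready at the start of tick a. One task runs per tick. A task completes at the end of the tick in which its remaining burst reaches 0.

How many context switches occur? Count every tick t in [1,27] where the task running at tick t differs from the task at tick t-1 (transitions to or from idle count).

t=0: queue=[A,C,D,H] q_used=0 → run A
t=1: queue=[A,C,D,H] q_used=1 → run A
t=2: queue=[C,D,H,A] q_used=0 → run C
t=3: queue=[C,D,H,A,B] q_used=1 → run C
t=4: queue=[D,H,A,B,C] q_used=0 → run D
t=5: queue=[D,H,A,B,C] q_used=1 → run D
t=6: queue=[H,A,B,C,D] q_used=0 → run H
t=7: queue=[H,A,B,C,D] q_used=1 → run H
t=8: queue=[A,B,C,D,H] q_used=0 → run A
t=9: queue=[A,B,C,D,H] q_used=1 → run A
t=10: queue=[B,C,D,H,A] q_used=0 → run B
t=11: queue=[B,C,D,H,A] q_used=1 → run B
t=12: queue=[C,D,H,A] q_used=0 → run C
t=13: queue=[C,D,H,A] q_used=1 → run C
t=14: queue=[D,H,A,C] q_used=0 → run D
t=15: queue=[D,H,A,C] q_used=1 → run D
t=16: queue=[H,A,C,D] q_used=0 → run H
t=17: queue=[H,A,C,D] q_used=1 → run H
t=18: queue=[A,C,D,H] q_used=0 → run A
t=19: queue=[C,D,H] q_used=0 → run C
t=20: queue=[C,D,H] q_used=1 → run C
t=21: queue=[D,H,C] q_used=0 → run D
t=22: queue=[H,C] q_used=0 → run H
t=23: queue=[C] q_used=0 → run C
t=24: queue=[C] q_used=1 → run C
t=25: (idle)
t=26: (idle)
t=27: (idle)

context switches = 14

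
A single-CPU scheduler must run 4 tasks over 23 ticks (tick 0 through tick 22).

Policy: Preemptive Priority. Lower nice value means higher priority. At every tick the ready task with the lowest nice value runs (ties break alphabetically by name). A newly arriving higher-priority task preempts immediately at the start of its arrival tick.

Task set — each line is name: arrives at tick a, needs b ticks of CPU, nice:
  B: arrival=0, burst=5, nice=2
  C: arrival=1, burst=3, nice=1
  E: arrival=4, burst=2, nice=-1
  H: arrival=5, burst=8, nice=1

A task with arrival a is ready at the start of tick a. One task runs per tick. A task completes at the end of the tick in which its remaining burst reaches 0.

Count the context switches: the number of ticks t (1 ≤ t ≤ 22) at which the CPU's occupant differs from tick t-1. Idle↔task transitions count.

context switches = 5

t=0: ready={B} → run B
t=1: ready={B,C} → run C
t=2: ready={B,C} → run C
t=3: ready={B,C} → run C
t=4: ready={B,E} → run E
t=5: ready={B,E,H} → run E
t=6: ready={B,H} → run H
t=7: ready={B,H} → run H
t=8: ready={B,H} → run H
t=9: ready={B,H} → run H
t=10: ready={B,H} → run H
t=11: ready={B,H} → run H
t=12: ready={B,H} → run H
t=13: ready={B,H} → run H
t=14: ready={B} → run B
t=15: ready={B} → run B
t=16: ready={B} → run B
t=17: ready={B} → run B
t=18: (idle)
t=19: (idle)
t=20: (idle)
t=21: (idle)
t=22: (idle)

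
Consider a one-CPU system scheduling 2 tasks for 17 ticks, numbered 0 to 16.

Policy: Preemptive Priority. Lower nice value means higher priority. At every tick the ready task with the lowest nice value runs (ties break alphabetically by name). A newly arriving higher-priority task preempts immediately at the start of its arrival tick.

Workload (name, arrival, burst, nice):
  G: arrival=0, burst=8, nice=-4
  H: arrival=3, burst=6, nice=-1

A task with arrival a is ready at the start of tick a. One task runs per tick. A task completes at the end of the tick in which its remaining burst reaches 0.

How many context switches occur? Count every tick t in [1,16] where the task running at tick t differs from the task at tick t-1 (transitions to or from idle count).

t=0: ready={G} → run G
t=1: ready={G} → run G
t=2: ready={G} → run G
t=3: ready={G,H} → run G
t=4: ready={G,H} → run G
t=5: ready={G,H} → run G
t=6: ready={G,H} → run G
t=7: ready={G,H} → run G
t=8: ready={H} → run H
t=9: ready={H} → run H
t=10: ready={H} → run H
t=11: ready={H} → run H
t=12: ready={H} → run H
t=13: ready={H} → run H
t=14: (idle)
t=15: (idle)
t=16: (idle)

context switches = 2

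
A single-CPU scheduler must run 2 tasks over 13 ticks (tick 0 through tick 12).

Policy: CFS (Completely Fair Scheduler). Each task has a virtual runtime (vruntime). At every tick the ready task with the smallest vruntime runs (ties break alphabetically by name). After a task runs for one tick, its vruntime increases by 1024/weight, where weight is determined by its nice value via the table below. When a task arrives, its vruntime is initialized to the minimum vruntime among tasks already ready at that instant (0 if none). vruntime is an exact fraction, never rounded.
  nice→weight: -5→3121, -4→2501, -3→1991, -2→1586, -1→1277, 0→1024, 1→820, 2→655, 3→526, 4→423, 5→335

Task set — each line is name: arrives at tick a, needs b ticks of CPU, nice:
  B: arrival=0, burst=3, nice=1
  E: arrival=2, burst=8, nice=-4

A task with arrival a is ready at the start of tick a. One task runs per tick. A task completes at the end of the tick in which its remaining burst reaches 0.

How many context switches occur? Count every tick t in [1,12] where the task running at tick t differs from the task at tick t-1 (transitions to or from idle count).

t=0: vr[B=0] → run B
t=1: vr[B=256/205] → run B
t=2: vr[B=512/205 E=512/205] → run B
t=3: vr[E=512/205] → run E
t=4: vr[E=36352/12505] → run E
t=5: vr[E=41472/12505] → run E
t=6: vr[E=46592/12505] → run E
t=7: vr[E=51712/12505] → run E
t=8: vr[E=56832/12505] → run E
t=9: vr[E=61952/12505] → run E
t=10: vr[E=67072/12505] → run E
t=11: (idle)
t=12: (idle)

context switches = 2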